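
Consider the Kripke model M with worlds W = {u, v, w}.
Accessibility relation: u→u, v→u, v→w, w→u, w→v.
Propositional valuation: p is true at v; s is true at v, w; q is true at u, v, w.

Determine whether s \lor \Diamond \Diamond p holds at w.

Yes

At w: s is true, \Diamond \Diamond p is false, so s \lor \Diamond \Diamond p is true.
  At w: \Diamond \Diamond p requires \Diamond p at some successor in {u, v}.
    At u: \Diamond p is false.
    At v: \Diamond p is false.
  So \Diamond \Diamond p is false at w.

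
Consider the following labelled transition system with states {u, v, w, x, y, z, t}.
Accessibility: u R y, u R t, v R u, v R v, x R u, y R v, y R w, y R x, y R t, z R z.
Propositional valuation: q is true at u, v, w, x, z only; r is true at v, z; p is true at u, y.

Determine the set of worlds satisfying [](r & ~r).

Let φ = [](r & ~r). Evaluate φ at each world:
  u (successors {y, t}): φ is false.
  v (successors {u, v}): φ is false.
  w (successors ∅): φ is true.
  x (successors {u}): φ is false.
  y (successors {v, w, x, t}): φ is false.
  z (successors {z}): φ is false.
  t (successors ∅): φ is true.
For instance, at y:
  At y: [](r & ~r) requires r & ~r at every successor {v, w, x, t}.
    r & ~r fails at v, so [](r & ~r) is false at y.
Satisfying worlds: {w, t}

w, t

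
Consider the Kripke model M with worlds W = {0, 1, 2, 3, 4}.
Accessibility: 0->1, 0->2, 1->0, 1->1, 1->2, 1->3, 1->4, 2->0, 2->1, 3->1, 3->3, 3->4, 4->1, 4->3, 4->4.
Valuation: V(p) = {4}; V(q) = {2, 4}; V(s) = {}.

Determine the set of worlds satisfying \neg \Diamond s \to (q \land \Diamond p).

Recall that \Diamond ψ holds at a world iff ψ holds at some accessible world.
Let φ = \neg \Diamond s \to (q \land \Diamond p). Evaluate φ at each world:
  0 (successors {1, 2}): φ is false.
  1 (successors {0, 1, 2, 3, 4}): φ is false.
  2 (successors {0, 1}): φ is false.
  3 (successors {1, 3, 4}): φ is false.
  4 (successors {1, 3, 4}): φ is true.
For instance, at 4:
  At 4: \neg \Diamond s is true, q \land \Diamond p is true, so \neg \Diamond s \to (q \land \Diamond p) is true.
    At 4: \Diamond s is false, so \neg \Diamond s is true.
      At 4: \Diamond s requires s at some successor in {1, 3, 4}.
        At 1: s is false.
        At 3: s is false.
        At 4: s is false.
      So \Diamond s is false at 4.
    At 4: q is true, \Diamond p is true, so q \land \Diamond p is true.
      At 4: \Diamond p requires p at some successor in {1, 3, 4}.
        p holds at 4, so \Diamond p is true at 4.
Satisfying worlds: {4}

4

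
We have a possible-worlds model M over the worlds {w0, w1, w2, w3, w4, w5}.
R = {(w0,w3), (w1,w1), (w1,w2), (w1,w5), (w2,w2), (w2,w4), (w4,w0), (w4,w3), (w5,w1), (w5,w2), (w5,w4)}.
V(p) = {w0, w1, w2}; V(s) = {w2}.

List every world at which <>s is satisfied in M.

w1, w2, w5

Recall that <>ψ holds at a world iff ψ holds at some accessible world.
Let φ = <>s. Evaluate φ at each world:
  w0 (successors {w3}): φ is false.
  w1 (successors {w1, w2, w5}): φ is true.
  w2 (successors {w2, w4}): φ is true.
  w3 (successors ∅): φ is false.
  w4 (successors {w0, w3}): φ is false.
  w5 (successors {w1, w2, w4}): φ is true.
For instance, at w2:
  At w2: <>s requires s at some successor in {w2, w4}.
    s holds at w2, so <>s is true at w2.
Satisfying worlds: {w1, w2, w5}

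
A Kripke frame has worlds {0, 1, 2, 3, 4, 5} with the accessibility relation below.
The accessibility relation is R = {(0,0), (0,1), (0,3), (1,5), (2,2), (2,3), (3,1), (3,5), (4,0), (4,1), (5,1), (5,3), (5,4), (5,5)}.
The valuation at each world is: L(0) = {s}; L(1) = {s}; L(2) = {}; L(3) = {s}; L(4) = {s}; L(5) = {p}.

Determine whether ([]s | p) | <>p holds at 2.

At 2: []s | p is false, <>p is false, so ([]s | p) | <>p is false.
  At 2: []s is false, p is false, so []s | p is false.
    At 2: []s requires s at every successor {2, 3}.
      s fails at 2, so []s is false at 2.
  At 2: <>p requires p at some successor in {2, 3}.
    At 2: p is false.
    At 3: p is false.
  So <>p is false at 2.

No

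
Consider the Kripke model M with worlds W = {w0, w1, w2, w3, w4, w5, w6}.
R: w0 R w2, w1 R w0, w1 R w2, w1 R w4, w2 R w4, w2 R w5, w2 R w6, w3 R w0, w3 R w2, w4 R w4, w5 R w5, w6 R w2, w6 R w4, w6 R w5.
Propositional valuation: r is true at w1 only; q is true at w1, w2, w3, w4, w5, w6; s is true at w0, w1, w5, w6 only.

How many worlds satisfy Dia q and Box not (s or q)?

0

Let φ = Dia q and Box not (s or q). Evaluate φ at each world:
  w0 (successors {w2}): φ is false.
  w1 (successors {w0, w2, w4}): φ is false.
  w2 (successors {w4, w5, w6}): φ is false.
  w3 (successors {w0, w2}): φ is false.
  w4 (successors {w4}): φ is false.
  w5 (successors {w5}): φ is false.
  w6 (successors {w2, w4, w5}): φ is false.
For instance, at w3:
  At w3: Dia q is true, Box not (s or q) is false, so Dia q and Box not (s or q) is false.
    At w3: Dia q requires q at some successor in {w0, w2}.
      q holds at w2, so Dia q is true at w3.
    At w3: Box not (s or q) requires not (s or q) at every successor {w0, w2}.
      not (s or q) fails at w0, so Box not (s or q) is false at w3.
Satisfying worlds: none.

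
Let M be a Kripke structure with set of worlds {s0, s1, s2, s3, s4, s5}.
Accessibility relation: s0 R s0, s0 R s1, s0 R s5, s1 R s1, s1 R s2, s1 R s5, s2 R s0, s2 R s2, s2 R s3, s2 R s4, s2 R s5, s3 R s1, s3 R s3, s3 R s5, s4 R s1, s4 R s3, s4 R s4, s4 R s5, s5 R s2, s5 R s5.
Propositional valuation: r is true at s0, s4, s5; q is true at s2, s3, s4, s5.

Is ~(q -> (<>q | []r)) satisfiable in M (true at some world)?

Let φ = ~(q -> (<>q | []r)). Evaluate φ at each world:
  s0 (successors {s0, s1, s5}): φ is false.
  s1 (successors {s1, s2, s5}): φ is false.
  s2 (successors {s0, s2, s3, s4, s5}): φ is false.
  s3 (successors {s1, s3, s5}): φ is false.
  s4 (successors {s1, s3, s4, s5}): φ is false.
  s5 (successors {s2, s5}): φ is false.
For instance, at s5:
  At s5: q -> (<>q | []r) is true, so ~(q -> (<>q | []r)) is false.
    At s5: q is true, <>q | []r is true, so q -> (<>q | []r) is true.
      At s5: <>q is true, []r is false, so <>q | []r is true.

No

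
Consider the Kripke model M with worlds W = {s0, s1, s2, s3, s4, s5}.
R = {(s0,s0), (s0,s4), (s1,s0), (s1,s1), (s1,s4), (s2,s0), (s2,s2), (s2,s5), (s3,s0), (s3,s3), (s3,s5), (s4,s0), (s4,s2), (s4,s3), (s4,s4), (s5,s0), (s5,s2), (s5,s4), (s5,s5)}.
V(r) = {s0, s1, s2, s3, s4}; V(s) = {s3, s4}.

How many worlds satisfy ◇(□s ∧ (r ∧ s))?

0

Let φ = ◇(□s ∧ (r ∧ s)). Evaluate φ at each world:
  s0 (successors {s0, s4}): φ is false.
  s1 (successors {s0, s1, s4}): φ is false.
  s2 (successors {s0, s2, s5}): φ is false.
  s3 (successors {s0, s3, s5}): φ is false.
  s4 (successors {s0, s2, s3, s4}): φ is false.
  s5 (successors {s0, s2, s4, s5}): φ is false.
For instance, at s5:
  At s5: ◇(□s ∧ (r ∧ s)) requires □s ∧ (r ∧ s) at some successor in {s0, s2, s4, s5}.
    At s0: □s ∧ (r ∧ s) is false.
    At s2: □s ∧ (r ∧ s) is false.
    At s4: □s ∧ (r ∧ s) is false.
    At s5: □s ∧ (r ∧ s) is false.
  So ◇(□s ∧ (r ∧ s)) is false at s5.
Satisfying worlds: none.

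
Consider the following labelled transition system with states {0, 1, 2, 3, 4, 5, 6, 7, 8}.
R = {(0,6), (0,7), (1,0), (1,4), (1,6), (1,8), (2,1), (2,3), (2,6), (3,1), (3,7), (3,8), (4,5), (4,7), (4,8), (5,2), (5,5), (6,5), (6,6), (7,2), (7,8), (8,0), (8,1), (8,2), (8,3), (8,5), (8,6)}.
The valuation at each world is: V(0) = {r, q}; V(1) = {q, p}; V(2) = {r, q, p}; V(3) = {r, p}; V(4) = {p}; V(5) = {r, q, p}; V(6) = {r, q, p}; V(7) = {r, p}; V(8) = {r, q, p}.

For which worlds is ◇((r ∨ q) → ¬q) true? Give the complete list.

Recall that ◇ψ holds at a world iff ψ holds at some accessible world.
Let φ = ◇((r ∨ q) → ¬q). Evaluate φ at each world:
  0 (successors {6, 7}): φ is true.
  1 (successors {0, 4, 6, 8}): φ is true.
  2 (successors {1, 3, 6}): φ is true.
  3 (successors {1, 7, 8}): φ is true.
  4 (successors {5, 7, 8}): φ is true.
  5 (successors {2, 5}): φ is false.
  6 (successors {5, 6}): φ is false.
  7 (successors {2, 8}): φ is false.
  8 (successors {0, 1, 2, 3, 5, 6}): φ is true.
For instance, at 8:
  At 8: ◇((r ∨ q) → ¬q) requires (r ∨ q) → ¬q at some successor in {0, 1, 2, 3, 5, 6}.
    (r ∨ q) → ¬q holds at 3, so ◇((r ∨ q) → ¬q) is true at 8.
Satisfying worlds: {0, 1, 2, 3, 4, 8}

0, 1, 2, 3, 4, 8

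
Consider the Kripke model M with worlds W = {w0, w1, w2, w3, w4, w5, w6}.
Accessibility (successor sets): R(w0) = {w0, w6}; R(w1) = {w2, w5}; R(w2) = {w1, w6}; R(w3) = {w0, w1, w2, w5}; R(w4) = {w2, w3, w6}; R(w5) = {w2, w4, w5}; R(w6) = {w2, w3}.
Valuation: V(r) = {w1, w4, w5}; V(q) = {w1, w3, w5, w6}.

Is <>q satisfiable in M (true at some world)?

Recall that <>ψ holds at a world iff ψ holds at some accessible world.
Let φ = <>q. Evaluate φ at each world:
  w0 (successors {w0, w6}): φ is true.
  w1 (successors {w2, w5}): φ is true.
  w2 (successors {w1, w6}): φ is true.
  w3 (successors {w0, w1, w2, w5}): φ is true.
  w4 (successors {w2, w3, w6}): φ is true.
  w5 (successors {w2, w4, w5}): φ is true.
  w6 (successors {w2, w3}): φ is true.
Detail at w0 (witness):
  At w0: <>q requires q at some successor in {w0, w6}.
    q holds at w6, so <>q is true at w0.

Yes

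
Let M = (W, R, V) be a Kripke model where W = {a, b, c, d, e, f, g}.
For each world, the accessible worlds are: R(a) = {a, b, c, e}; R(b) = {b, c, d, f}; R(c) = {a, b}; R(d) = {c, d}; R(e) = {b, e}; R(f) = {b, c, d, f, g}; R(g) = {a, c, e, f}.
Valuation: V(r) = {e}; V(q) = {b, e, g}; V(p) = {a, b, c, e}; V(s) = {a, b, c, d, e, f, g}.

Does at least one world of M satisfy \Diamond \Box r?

Recall that \Box ψ holds at a world iff ψ holds at every accessible world, and \Diamond ψ holds iff ψ holds at some accessible world.
Let φ = \Diamond \Box r. Evaluate φ at each world:
  a (successors {a, b, c, e}): φ is false.
  b (successors {b, c, d, f}): φ is false.
  c (successors {a, b}): φ is false.
  d (successors {c, d}): φ is false.
  e (successors {b, e}): φ is false.
  f (successors {b, c, d, f, g}): φ is false.
  g (successors {a, c, e, f}): φ is false.
For instance, at b:
  At b: \Diamond \Box r requires \Box r at some successor in {b, c, d, f}.
    At b: \Box r is false.
    At c: \Box r is false.
    At d: \Box r is false.
    At f: \Box r is false.
  So \Diamond \Box r is false at b.

No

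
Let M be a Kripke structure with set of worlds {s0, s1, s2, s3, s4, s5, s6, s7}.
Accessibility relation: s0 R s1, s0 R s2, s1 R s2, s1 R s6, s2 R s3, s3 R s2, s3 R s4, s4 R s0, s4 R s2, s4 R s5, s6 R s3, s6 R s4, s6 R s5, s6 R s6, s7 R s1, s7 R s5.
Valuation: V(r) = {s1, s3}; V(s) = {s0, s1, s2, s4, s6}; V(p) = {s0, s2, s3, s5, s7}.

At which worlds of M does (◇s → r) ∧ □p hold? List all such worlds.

Let φ = (◇s → r) ∧ □p. Evaluate φ at each world:
  s0 (successors {s1, s2}): φ is false.
  s1 (successors {s2, s6}): φ is false.
  s2 (successors {s3}): φ is true.
  s3 (successors {s2, s4}): φ is false.
  s4 (successors {s0, s2, s5}): φ is false.
  s5 (successors ∅): φ is true.
  s6 (successors {s3, s4, s5, s6}): φ is false.
  s7 (successors {s1, s5}): φ is false.
For instance, at s7:
  At s7: ◇s → r is false, □p is false, so (◇s → r) ∧ □p is false.
    At s7: ◇s is true, r is false, so ◇s → r is false.
      At s7: ◇s requires s at some successor in {s1, s5}.
        s holds at s1, so ◇s is true at s7.
    At s7: □p requires p at every successor {s1, s5}.
      p fails at s1, so □p is false at s7.
Satisfying worlds: {s2, s5}

s2, s5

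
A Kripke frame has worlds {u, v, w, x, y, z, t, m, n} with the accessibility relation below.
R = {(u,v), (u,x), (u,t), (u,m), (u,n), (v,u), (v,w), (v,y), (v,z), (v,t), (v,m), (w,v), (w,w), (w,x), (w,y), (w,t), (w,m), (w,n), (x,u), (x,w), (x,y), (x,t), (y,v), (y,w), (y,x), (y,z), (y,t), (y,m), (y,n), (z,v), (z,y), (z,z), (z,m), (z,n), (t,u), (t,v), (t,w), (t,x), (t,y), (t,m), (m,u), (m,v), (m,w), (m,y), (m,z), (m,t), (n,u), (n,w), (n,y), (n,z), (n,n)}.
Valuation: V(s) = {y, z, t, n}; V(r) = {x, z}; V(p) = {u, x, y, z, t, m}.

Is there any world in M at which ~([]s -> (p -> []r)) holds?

No

Recall that []ψ holds at a world iff ψ holds at every accessible world, and <>ψ holds iff ψ holds at some accessible world.
Let φ = ~([]s -> (p -> []r)). Evaluate φ at each world:
  u (successors {v, x, t, m, n}): φ is false.
  v (successors {u, w, y, z, t, m}): φ is false.
  w (successors {v, w, x, y, t, m, n}): φ is false.
  x (successors {u, w, y, t}): φ is false.
  y (successors {v, w, x, z, t, m, n}): φ is false.
  z (successors {v, y, z, m, n}): φ is false.
  t (successors {u, v, w, x, y, m}): φ is false.
  m (successors {u, v, w, y, z, t}): φ is false.
  n (successors {u, w, y, z, n}): φ is false.
For instance, at m:
  At m: []s -> (p -> []r) is true, so ~([]s -> (p -> []r)) is false.
    At m: []s is false, p -> []r is false, so []s -> (p -> []r) is true.
      At m: []s requires s at every successor {u, v, w, y, z, t}.
        s fails at u, so []s is false at m.
      At m: p is true, []r is false, so p -> []r is false.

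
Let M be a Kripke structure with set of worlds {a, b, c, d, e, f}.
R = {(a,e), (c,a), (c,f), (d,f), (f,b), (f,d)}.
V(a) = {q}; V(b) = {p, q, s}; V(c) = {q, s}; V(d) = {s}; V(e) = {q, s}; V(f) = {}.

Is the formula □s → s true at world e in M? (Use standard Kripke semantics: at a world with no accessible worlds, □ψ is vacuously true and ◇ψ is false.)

At e: □s is true, s is true, so □s → s is true.
  At e: no accessible worlds, so □s holds vacuously.

Yes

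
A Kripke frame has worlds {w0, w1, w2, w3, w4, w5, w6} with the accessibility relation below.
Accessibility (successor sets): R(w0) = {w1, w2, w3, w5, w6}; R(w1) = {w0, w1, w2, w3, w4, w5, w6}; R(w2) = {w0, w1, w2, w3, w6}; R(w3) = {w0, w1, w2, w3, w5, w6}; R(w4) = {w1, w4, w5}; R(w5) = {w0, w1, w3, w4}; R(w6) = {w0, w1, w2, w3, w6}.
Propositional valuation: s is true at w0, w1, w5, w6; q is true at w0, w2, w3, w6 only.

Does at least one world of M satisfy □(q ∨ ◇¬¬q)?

Let φ = □(q ∨ ◇¬¬q). Evaluate φ at each world:
  w0 (successors {w1, w2, w3, w5, w6}): φ is true.
  w1 (successors {w0, w1, w2, w3, w4, w5, w6}): φ is false.
  w2 (successors {w0, w1, w2, w3, w6}): φ is true.
  w3 (successors {w0, w1, w2, w3, w5, w6}): φ is true.
  w4 (successors {w1, w4, w5}): φ is false.
  w5 (successors {w0, w1, w3, w4}): φ is false.
  w6 (successors {w0, w1, w2, w3, w6}): φ is true.
Detail at w0 (witness):
  At w0: □(q ∨ ◇¬¬q) requires q ∨ ◇¬¬q at every successor {w1, w2, w3, w5, w6}.
    At w1: q ∨ ◇¬¬q is true.
    At w2: q ∨ ◇¬¬q is true.
    At w3: q ∨ ◇¬¬q is true.
    At w5: q ∨ ◇¬¬q is true.
    At w6: q ∨ ◇¬¬q is true.
  So □(q ∨ ◇¬¬q) is true at w0.

Yes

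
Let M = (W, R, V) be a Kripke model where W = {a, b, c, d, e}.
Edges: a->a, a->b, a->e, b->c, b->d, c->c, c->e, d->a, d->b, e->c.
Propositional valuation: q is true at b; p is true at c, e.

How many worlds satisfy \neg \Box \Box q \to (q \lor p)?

3

Let φ = \neg \Box \Box q \to (q \lor p). Evaluate φ at each world:
  a (successors {a, b, e}): φ is false.
  b (successors {c, d}): φ is true.
  c (successors {c, e}): φ is true.
  d (successors {a, b}): φ is false.
  e (successors {c}): φ is true.
For instance, at e:
  At e: \neg \Box \Box q is true, q \lor p is true, so \neg \Box \Box q \to (q \lor p) is true.
    At e: \Box \Box q is false, so \neg \Box \Box q is true.
      At e: \Box \Box q requires \Box q at every successor {c}.
        \Box q fails at c, so \Box \Box q is false at e.
Satisfying worlds: {b, c, e}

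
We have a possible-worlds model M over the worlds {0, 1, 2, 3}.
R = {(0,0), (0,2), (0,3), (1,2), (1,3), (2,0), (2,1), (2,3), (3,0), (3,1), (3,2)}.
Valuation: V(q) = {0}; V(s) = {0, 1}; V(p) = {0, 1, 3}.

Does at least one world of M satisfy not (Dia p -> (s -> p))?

Let φ = not (Dia p -> (s -> p)). Evaluate φ at each world:
  0 (successors {0, 2, 3}): φ is false.
  1 (successors {2, 3}): φ is false.
  2 (successors {0, 1, 3}): φ is false.
  3 (successors {0, 1, 2}): φ is false.
For instance, at 0:
  At 0: Dia p -> (s -> p) is true, so not (Dia p -> (s -> p)) is false.
    At 0: Dia p is true, s -> p is true, so Dia p -> (s -> p) is true.
      At 0: Dia p requires p at some successor in {0, 2, 3}.
        p holds at 0, so Dia p is true at 0.

No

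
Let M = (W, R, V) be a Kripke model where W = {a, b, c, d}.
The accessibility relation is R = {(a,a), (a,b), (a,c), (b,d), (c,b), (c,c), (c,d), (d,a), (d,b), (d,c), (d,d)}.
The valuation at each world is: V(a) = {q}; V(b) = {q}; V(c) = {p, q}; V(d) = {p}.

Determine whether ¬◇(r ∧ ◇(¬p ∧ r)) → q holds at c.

At c: ¬◇(r ∧ ◇(¬p ∧ r)) is true, q is true, so ¬◇(r ∧ ◇(¬p ∧ r)) → q is true.
  At c: ◇(r ∧ ◇(¬p ∧ r)) is false, so ¬◇(r ∧ ◇(¬p ∧ r)) is true.
    At c: ◇(r ∧ ◇(¬p ∧ r)) requires r ∧ ◇(¬p ∧ r) at some successor in {b, c, d}.
      At b: r ∧ ◇(¬p ∧ r) is false.
      At c: r ∧ ◇(¬p ∧ r) is false.
      At d: r ∧ ◇(¬p ∧ r) is false.
    So ◇(r ∧ ◇(¬p ∧ r)) is false at c.

Yes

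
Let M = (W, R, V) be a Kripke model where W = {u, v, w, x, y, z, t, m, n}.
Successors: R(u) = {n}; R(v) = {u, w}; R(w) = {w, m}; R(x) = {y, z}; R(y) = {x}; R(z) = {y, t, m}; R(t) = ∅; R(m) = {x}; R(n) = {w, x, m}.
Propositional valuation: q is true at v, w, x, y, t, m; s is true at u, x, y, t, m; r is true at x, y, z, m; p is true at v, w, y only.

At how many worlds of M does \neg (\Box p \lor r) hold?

4

Let φ = \neg (\Box p \lor r). Evaluate φ at each world:
  u (successors {n}): φ is true.
  v (successors {u, w}): φ is true.
  w (successors {w, m}): φ is true.
  x (successors {y, z}): φ is false.
  y (successors {x}): φ is false.
  z (successors {y, t, m}): φ is false.
  t (successors ∅): φ is false.
  m (successors {x}): φ is false.
  n (successors {w, x, m}): φ is true.
For instance, at y:
  At y: \Box p \lor r is true, so \neg (\Box p \lor r) is false.
    At y: \Box p is false, r is true, so \Box p \lor r is true.
      At y: \Box p requires p at every successor {x}.
        p fails at x, so \Box p is false at y.
Satisfying worlds: {u, v, w, n}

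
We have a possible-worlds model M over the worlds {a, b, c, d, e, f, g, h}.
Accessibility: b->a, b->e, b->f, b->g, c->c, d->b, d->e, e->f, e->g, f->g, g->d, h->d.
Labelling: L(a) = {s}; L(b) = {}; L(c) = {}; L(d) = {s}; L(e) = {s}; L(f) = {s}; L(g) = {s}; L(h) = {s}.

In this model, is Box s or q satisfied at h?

Yes

At h: Box s is true, q is false, so Box s or q is true.
  At h: Box s requires s at every successor {d}.
    At d: s is true.
  So Box s is true at h.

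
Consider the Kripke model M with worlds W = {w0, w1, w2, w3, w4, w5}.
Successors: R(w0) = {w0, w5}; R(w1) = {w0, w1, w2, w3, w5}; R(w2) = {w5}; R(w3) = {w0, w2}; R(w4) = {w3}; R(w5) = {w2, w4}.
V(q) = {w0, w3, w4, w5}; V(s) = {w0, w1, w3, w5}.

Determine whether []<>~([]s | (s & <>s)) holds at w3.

At w3: []<>~([]s | (s & <>s)) requires <>~([]s | (s & <>s)) at every successor {w0, w2}.
    At w0: <>~([]s | (s & <>s)) requires ~([]s | (s & <>s)) at some successor in {w0, w5}.
      ~([]s | (s & <>s)) holds at w5, so <>~([]s | (s & <>s)) is true at w0.
    At w2: <>~([]s | (s & <>s)) requires ~([]s | (s & <>s)) at some successor in {w5}.
      ~([]s | (s & <>s)) holds at w5, so <>~([]s | (s & <>s)) is true at w2.
So []<>~([]s | (s & <>s)) is true at w3.

Yes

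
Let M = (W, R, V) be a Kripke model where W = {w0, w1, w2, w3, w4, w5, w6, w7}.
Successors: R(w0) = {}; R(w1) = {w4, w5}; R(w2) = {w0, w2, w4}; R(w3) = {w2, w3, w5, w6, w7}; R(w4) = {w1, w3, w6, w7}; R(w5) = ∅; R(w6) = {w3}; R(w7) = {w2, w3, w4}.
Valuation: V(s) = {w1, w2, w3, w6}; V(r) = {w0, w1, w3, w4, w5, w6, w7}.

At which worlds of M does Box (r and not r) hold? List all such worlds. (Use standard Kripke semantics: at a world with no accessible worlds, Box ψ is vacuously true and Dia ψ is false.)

w0, w5

Let φ = Box (r and not r). Evaluate φ at each world:
  w0 (successors ∅): φ is true.
  w1 (successors {w4, w5}): φ is false.
  w2 (successors {w0, w2, w4}): φ is false.
  w3 (successors {w2, w3, w5, w6, w7}): φ is false.
  w4 (successors {w1, w3, w6, w7}): φ is false.
  w5 (successors ∅): φ is true.
  w6 (successors {w3}): φ is false.
  w7 (successors {w2, w3, w4}): φ is false.
For instance, at w3:
  At w3: Box (r and not r) requires r and not r at every successor {w2, w3, w5, w6, w7}.
    r and not r fails at w2, so Box (r and not r) is false at w3.
Satisfying worlds: {w0, w5}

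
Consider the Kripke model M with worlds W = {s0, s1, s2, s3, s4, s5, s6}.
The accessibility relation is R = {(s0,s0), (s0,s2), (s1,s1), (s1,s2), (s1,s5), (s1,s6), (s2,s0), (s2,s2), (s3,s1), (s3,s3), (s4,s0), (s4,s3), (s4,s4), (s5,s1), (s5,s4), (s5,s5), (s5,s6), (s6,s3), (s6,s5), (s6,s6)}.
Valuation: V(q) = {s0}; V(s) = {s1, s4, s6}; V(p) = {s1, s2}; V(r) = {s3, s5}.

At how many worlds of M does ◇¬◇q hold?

Recall that ◇ψ holds at a world iff ψ holds at some accessible world.
Let φ = ◇¬◇q. Evaluate φ at each world:
  s0 (successors {s0, s2}): φ is false.
  s1 (successors {s1, s2, s5, s6}): φ is true.
  s2 (successors {s0, s2}): φ is false.
  s3 (successors {s1, s3}): φ is true.
  s4 (successors {s0, s3, s4}): φ is true.
  s5 (successors {s1, s4, s5, s6}): φ is true.
  s6 (successors {s3, s5, s6}): φ is true.
For instance, at s5:
  At s5: ◇¬◇q requires ¬◇q at some successor in {s1, s4, s5, s6}.
    ¬◇q holds at s1, so ◇¬◇q is true at s5.
      At s1: ◇q is false, so ¬◇q is true.
Satisfying worlds: {s1, s3, s4, s5, s6}

5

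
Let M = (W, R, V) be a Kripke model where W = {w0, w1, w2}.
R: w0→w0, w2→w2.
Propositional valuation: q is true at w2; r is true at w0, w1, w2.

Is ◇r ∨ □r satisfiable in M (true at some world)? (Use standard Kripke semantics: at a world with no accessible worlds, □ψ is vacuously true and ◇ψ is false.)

Yes

Let φ = ◇r ∨ □r. Evaluate φ at each world:
  w0 (successors {w0}): φ is true.
  w1 (successors ∅): φ is true.
  w2 (successors {w2}): φ is true.
Detail at w0 (witness):
  At w0: ◇r is true, □r is true, so ◇r ∨ □r is true.
    At w0: ◇r requires r at some successor in {w0}.
      r holds at w0, so ◇r is true at w0.
    At w0: □r requires r at every successor {w0}.
      At w0: r is true.
    So □r is true at w0.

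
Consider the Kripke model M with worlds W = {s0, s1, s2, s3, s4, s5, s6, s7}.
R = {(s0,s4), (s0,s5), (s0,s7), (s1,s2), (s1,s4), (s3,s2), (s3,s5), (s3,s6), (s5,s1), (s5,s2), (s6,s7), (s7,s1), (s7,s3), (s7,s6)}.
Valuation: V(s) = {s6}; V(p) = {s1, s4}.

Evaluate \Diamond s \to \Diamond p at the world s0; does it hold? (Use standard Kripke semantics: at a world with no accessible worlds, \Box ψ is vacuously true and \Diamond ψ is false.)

Yes

At s0: \Diamond s is false, \Diamond p is true, so \Diamond s \to \Diamond p is true.
  At s0: \Diamond s requires s at some successor in {s4, s5, s7}.
    At s4: s is false.
    At s5: s is false.
    At s7: s is false.
  So \Diamond s is false at s0.
  At s0: \Diamond p requires p at some successor in {s4, s5, s7}.
    p holds at s4, so \Diamond p is true at s0.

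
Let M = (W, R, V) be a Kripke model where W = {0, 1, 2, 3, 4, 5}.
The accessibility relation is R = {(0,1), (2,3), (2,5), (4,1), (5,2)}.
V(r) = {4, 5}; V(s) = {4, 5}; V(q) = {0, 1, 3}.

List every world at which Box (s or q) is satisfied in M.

Let φ = Box (s or q). Evaluate φ at each world:
  0 (successors {1}): φ is true.
  1 (successors ∅): φ is true.
  2 (successors {3, 5}): φ is true.
  3 (successors ∅): φ is true.
  4 (successors {1}): φ is true.
  5 (successors {2}): φ is false.
For instance, at 2:
  At 2: Box (s or q) requires s or q at every successor {3, 5}.
    At 3: s or q is true.
    At 5: s or q is true.
  So Box (s or q) is true at 2.
Satisfying worlds: {0, 1, 2, 3, 4}

0, 1, 2, 3, 4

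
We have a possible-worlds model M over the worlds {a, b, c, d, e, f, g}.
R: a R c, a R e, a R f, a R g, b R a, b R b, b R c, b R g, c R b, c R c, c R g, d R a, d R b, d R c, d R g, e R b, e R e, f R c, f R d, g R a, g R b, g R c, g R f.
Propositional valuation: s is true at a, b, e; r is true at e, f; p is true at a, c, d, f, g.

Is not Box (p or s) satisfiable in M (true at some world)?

Recall that Box ψ holds at a world iff ψ holds at every accessible world, and Dia ψ holds iff ψ holds at some accessible world.
Let φ = not Box (p or s). Evaluate φ at each world:
  a (successors {c, e, f, g}): φ is false.
  b (successors {a, b, c, g}): φ is false.
  c (successors {b, c, g}): φ is false.
  d (successors {a, b, c, g}): φ is false.
  e (successors {b, e}): φ is false.
  f (successors {c, d}): φ is false.
  g (successors {a, b, c, f}): φ is false.
For instance, at g:
  At g: Box (p or s) is true, so not Box (p or s) is false.
    At g: Box (p or s) requires p or s at every successor {a, b, c, f}.
      At a: p or s is true.
      At b: p or s is true.
      At c: p or s is true.
      At f: p or s is true.
    So Box (p or s) is true at g.

No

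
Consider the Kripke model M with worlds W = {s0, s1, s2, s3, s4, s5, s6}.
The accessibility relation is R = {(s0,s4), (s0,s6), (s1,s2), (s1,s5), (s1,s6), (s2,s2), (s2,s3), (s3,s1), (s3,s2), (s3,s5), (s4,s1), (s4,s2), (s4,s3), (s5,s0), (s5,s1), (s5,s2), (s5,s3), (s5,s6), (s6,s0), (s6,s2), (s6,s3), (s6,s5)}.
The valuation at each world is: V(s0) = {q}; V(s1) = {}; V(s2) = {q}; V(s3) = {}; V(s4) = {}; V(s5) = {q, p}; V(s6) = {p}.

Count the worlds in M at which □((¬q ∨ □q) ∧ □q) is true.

0

Let φ = □((¬q ∨ □q) ∧ □q). Evaluate φ at each world:
  s0 (successors {s4, s6}): φ is false.
  s1 (successors {s2, s5, s6}): φ is false.
  s2 (successors {s2, s3}): φ is false.
  s3 (successors {s1, s2, s5}): φ is false.
  s4 (successors {s1, s2, s3}): φ is false.
  s5 (successors {s0, s1, s2, s3, s6}): φ is false.
  s6 (successors {s0, s2, s3, s5}): φ is false.
For instance, at s2:
  At s2: □((¬q ∨ □q) ∧ □q) requires (¬q ∨ □q) ∧ □q at every successor {s2, s3}.
    (¬q ∨ □q) ∧ □q fails at s2, so □((¬q ∨ □q) ∧ □q) is false at s2.
      At s2: ¬q ∨ □q is false, □q is false, so (¬q ∨ □q) ∧ □q is false.
Satisfying worlds: none.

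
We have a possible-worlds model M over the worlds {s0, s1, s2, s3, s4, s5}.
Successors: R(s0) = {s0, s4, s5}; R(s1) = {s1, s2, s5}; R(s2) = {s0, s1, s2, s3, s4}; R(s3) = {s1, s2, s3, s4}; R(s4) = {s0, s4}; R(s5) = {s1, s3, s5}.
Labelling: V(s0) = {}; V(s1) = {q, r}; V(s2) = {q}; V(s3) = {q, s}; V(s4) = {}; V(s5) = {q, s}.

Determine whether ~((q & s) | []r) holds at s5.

No

Recall that []ψ holds at a world iff ψ holds at every accessible world, and <>ψ holds iff ψ holds at some accessible world.
At s5: (q & s) | []r is true, so ~((q & s) | []r) is false.
  At s5: q & s is true, []r is false, so (q & s) | []r is true.
    At s5: []r requires r at every successor {s1, s3, s5}.
      r fails at s3, so []r is false at s5.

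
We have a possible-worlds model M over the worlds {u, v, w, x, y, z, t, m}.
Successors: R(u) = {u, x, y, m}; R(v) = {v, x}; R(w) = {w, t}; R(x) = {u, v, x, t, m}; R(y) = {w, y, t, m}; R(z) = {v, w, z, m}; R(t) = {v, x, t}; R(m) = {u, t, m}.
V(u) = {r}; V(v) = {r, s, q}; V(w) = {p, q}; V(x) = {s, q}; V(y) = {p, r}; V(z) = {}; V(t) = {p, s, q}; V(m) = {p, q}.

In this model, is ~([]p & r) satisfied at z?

Yes

Recall that []ψ holds at a world iff ψ holds at every accessible world, and <>ψ holds iff ψ holds at some accessible world.
At z: []p & r is false, so ~([]p & r) is true.
  At z: []p is false, r is false, so []p & r is false.
    At z: []p requires p at every successor {v, w, z, m}.
      p fails at v, so []p is false at z.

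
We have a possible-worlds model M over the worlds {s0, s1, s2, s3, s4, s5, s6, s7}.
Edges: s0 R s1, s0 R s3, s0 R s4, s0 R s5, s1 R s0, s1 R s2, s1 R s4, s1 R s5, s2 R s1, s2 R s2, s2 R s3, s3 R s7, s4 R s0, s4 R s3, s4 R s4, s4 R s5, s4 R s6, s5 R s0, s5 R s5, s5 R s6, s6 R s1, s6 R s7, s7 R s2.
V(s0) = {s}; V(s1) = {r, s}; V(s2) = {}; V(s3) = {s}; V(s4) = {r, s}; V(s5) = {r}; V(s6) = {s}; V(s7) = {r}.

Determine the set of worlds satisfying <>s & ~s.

Let φ = <>s & ~s. Evaluate φ at each world:
  s0 (successors {s1, s3, s4, s5}): φ is false.
  s1 (successors {s0, s2, s4, s5}): φ is false.
  s2 (successors {s1, s2, s3}): φ is true.
  s3 (successors {s7}): φ is false.
  s4 (successors {s0, s3, s4, s5, s6}): φ is false.
  s5 (successors {s0, s5, s6}): φ is true.
  s6 (successors {s1, s7}): φ is false.
  s7 (successors {s2}): φ is false.
For instance, at s7:
  At s7: <>s is false, ~s is true, so <>s & ~s is false.
    At s7: <>s requires s at some successor in {s2}.
      At s2: s is false.
    So <>s is false at s7.
Satisfying worlds: {s2, s5}

s2, s5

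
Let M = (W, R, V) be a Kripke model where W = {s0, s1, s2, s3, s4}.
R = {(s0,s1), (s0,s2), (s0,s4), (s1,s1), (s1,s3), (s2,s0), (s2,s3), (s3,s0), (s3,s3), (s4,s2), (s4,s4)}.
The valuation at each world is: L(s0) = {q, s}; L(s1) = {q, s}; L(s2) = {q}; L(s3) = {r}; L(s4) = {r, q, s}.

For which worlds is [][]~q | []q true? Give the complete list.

s0, s4

Let φ = [][]~q | []q. Evaluate φ at each world:
  s0 (successors {s1, s2, s4}): φ is true.
  s1 (successors {s1, s3}): φ is false.
  s2 (successors {s0, s3}): φ is false.
  s3 (successors {s0, s3}): φ is false.
  s4 (successors {s2, s4}): φ is true.
For instance, at s2:
  At s2: [][]~q is false, []q is false, so [][]~q | []q is false.
    At s2: [][]~q requires []~q at every successor {s0, s3}.
      []~q fails at s0, so [][]~q is false at s2.
    At s2: []q requires q at every successor {s0, s3}.
      q fails at s3, so []q is false at s2.
Satisfying worlds: {s0, s4}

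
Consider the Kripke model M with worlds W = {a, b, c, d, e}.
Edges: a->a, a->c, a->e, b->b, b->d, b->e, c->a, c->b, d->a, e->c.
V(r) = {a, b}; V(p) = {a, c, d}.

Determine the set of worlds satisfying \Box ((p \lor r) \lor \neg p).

a, b, c, d, e

Let φ = \Box ((p \lor r) \lor \neg p). Evaluate φ at each world:
  a (successors {a, c, e}): φ is true.
  b (successors {b, d, e}): φ is true.
  c (successors {a, b}): φ is true.
  d (successors {a}): φ is true.
  e (successors {c}): φ is true.
For instance, at d:
  At d: \Box ((p \lor r) \lor \neg p) requires (p \lor r) \lor \neg p at every successor {a}.
    At a: (p \lor r) \lor \neg p is true.
  So \Box ((p \lor r) \lor \neg p) is true at d.
Satisfying worlds: {a, b, c, d, e}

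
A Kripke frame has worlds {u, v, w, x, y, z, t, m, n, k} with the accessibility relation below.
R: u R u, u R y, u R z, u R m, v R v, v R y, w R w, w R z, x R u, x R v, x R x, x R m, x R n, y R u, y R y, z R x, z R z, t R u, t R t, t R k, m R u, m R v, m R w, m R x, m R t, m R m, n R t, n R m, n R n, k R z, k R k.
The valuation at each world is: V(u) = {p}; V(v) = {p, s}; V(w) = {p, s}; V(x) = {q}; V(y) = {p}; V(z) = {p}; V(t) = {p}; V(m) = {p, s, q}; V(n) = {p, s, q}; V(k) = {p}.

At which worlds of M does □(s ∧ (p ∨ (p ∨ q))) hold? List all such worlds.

Let φ = □(s ∧ (p ∨ (p ∨ q))). Evaluate φ at each world:
  u (successors {u, y, z, m}): φ is false.
  v (successors {v, y}): φ is false.
  w (successors {w, z}): φ is false.
  x (successors {u, v, x, m, n}): φ is false.
  y (successors {u, y}): φ is false.
  z (successors {x, z}): φ is false.
  t (successors {u, t, k}): φ is false.
  m (successors {u, v, w, x, t, m}): φ is false.
  n (successors {t, m, n}): φ is false.
  k (successors {z, k}): φ is false.
For instance, at t:
  At t: □(s ∧ (p ∨ (p ∨ q))) requires s ∧ (p ∨ (p ∨ q)) at every successor {u, t, k}.
    s ∧ (p ∨ (p ∨ q)) fails at u, so □(s ∧ (p ∨ (p ∨ q))) is false at t.
Satisfying worlds: none.

none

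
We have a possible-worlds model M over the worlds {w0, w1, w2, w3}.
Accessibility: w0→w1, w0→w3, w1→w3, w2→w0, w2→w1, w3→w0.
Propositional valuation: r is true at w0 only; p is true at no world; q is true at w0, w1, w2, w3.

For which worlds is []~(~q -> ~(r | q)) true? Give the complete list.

Let φ = []~(~q -> ~(r | q)). Evaluate φ at each world:
  w0 (successors {w1, w3}): φ is false.
  w1 (successors {w3}): φ is false.
  w2 (successors {w0, w1}): φ is false.
  w3 (successors {w0}): φ is false.
For instance, at w0:
  At w0: []~(~q -> ~(r | q)) requires ~(~q -> ~(r | q)) at every successor {w1, w3}.
    ~(~q -> ~(r | q)) fails at w1, so []~(~q -> ~(r | q)) is false at w0.
Satisfying worlds: none.

none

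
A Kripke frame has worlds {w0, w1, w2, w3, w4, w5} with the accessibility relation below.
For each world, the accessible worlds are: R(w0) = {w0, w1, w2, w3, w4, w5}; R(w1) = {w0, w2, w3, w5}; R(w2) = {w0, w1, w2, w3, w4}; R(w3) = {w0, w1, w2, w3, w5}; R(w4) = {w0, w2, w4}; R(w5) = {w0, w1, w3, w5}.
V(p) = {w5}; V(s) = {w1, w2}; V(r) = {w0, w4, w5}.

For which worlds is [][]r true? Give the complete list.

none

Recall that []ψ holds at a world iff ψ holds at every accessible world, and <>ψ holds iff ψ holds at some accessible world.
Let φ = [][]r. Evaluate φ at each world:
  w0 (successors {w0, w1, w2, w3, w4, w5}): φ is false.
  w1 (successors {w0, w2, w3, w5}): φ is false.
  w2 (successors {w0, w1, w2, w3, w4}): φ is false.
  w3 (successors {w0, w1, w2, w3, w5}): φ is false.
  w4 (successors {w0, w2, w4}): φ is false.
  w5 (successors {w0, w1, w3, w5}): φ is false.
For instance, at w3:
  At w3: [][]r requires []r at every successor {w0, w1, w2, w3, w5}.
    []r fails at w0, so [][]r is false at w3.
      At w0: []r requires r at every successor {w0, w1, w2, w3, w4, w5}.
        r fails at w1, so []r is false at w0.
Satisfying worlds: none.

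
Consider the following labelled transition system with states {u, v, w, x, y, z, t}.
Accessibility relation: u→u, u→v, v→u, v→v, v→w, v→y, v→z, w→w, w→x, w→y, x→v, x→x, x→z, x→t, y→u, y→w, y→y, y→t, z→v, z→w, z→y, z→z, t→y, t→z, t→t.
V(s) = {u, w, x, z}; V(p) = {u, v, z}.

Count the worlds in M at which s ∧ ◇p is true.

Recall that ◇ψ holds at a world iff ψ holds at some accessible world.
Let φ = s ∧ ◇p. Evaluate φ at each world:
  u (successors {u, v}): φ is true.
  v (successors {u, v, w, y, z}): φ is false.
  w (successors {w, x, y}): φ is false.
  x (successors {v, x, z, t}): φ is true.
  y (successors {u, w, y, t}): φ is false.
  z (successors {v, w, y, z}): φ is true.
  t (successors {y, z, t}): φ is false.
For instance, at u:
  At u: s is true, ◇p is true, so s ∧ ◇p is true.
    At u: ◇p requires p at some successor in {u, v}.
      p holds at u, so ◇p is true at u.
Satisfying worlds: {u, x, z}

3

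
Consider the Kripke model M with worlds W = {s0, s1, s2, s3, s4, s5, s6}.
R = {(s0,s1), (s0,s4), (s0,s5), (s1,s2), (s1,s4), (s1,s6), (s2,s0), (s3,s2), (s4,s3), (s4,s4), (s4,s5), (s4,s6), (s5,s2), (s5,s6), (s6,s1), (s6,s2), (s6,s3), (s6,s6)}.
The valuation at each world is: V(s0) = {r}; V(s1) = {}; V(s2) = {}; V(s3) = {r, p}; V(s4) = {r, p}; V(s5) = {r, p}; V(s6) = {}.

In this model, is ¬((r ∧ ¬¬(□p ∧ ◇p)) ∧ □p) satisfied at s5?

At s5: (r ∧ ¬¬(□p ∧ ◇p)) ∧ □p is false, so ¬((r ∧ ¬¬(□p ∧ ◇p)) ∧ □p) is true.
  At s5: r ∧ ¬¬(□p ∧ ◇p) is false, □p is false, so (r ∧ ¬¬(□p ∧ ◇p)) ∧ □p is false.
    At s5: r is true, ¬¬(□p ∧ ◇p) is false, so r ∧ ¬¬(□p ∧ ◇p) is false.
      At s5: ¬(□p ∧ ◇p) is true, so ¬¬(□p ∧ ◇p) is false.
    At s5: □p requires p at every successor {s2, s6}.
      p fails at s2, so □p is false at s5.

Yes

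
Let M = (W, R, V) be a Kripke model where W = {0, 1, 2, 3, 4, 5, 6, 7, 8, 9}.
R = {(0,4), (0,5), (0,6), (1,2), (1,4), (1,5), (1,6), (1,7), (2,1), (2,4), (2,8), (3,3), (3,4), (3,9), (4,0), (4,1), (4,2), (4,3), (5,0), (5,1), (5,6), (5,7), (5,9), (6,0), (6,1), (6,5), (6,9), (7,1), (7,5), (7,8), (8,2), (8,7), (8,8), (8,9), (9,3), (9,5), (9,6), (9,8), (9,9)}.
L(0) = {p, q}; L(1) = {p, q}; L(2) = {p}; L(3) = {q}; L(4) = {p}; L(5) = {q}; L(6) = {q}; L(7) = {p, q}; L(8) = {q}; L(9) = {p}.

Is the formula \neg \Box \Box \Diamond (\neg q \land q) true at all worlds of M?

Yes

Recall that \Box ψ holds at a world iff ψ holds at every accessible world, and \Diamond ψ holds iff ψ holds at some accessible world.
Let φ = \neg \Box \Box \Diamond (\neg q \land q). Evaluate φ at each world:
  0 (successors {4, 5, 6}): φ is true.
  1 (successors {2, 4, 5, 6, 7}): φ is true.
  2 (successors {1, 4, 8}): φ is true.
  3 (successors {3, 4, 9}): φ is true.
  4 (successors {0, 1, 2, 3}): φ is true.
  5 (successors {0, 1, 6, 7, 9}): φ is true.
  6 (successors {0, 1, 5, 9}): φ is true.
  7 (successors {1, 5, 8}): φ is true.
  8 (successors {2, 7, 8, 9}): φ is true.
  9 (successors {3, 5, 6, 8, 9}): φ is true.
For instance, at 1:
  At 1: \Box \Box \Diamond (\neg q \land q) is false, so \neg \Box \Box \Diamond (\neg q \land q) is true.
    At 1: \Box \Box \Diamond (\neg q \land q) requires \Box \Diamond (\neg q \land q) at every successor {2, 4, 5, 6, 7}.
      \Box \Diamond (\neg q \land q) fails at 2, so \Box \Box \Diamond (\neg q \land q) is false at 1.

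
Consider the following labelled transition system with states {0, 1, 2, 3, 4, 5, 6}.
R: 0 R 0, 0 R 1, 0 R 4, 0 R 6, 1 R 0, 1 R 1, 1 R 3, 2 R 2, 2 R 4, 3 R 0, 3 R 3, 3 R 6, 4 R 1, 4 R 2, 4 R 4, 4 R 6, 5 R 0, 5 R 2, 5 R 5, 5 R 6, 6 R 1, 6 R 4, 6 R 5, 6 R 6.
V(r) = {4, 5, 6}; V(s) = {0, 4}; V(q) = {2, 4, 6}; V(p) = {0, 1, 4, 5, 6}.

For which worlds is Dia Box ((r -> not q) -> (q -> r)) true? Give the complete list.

0, 1, 3, 4, 5, 6

Let φ = Dia Box ((r -> not q) -> (q -> r)). Evaluate φ at each world:
  0 (successors {0, 1, 4, 6}): φ is true.
  1 (successors {0, 1, 3}): φ is true.
  2 (successors {2, 4}): φ is false.
  3 (successors {0, 3, 6}): φ is true.
  4 (successors {1, 2, 4, 6}): φ is true.
  5 (successors {0, 2, 5, 6}): φ is true.
  6 (successors {1, 4, 5, 6}): φ is true.
For instance, at 1:
  At 1: Dia Box ((r -> not q) -> (q -> r)) requires Box ((r -> not q) -> (q -> r)) at some successor in {0, 1, 3}.
    Box ((r -> not q) -> (q -> r)) holds at 0, so Dia Box ((r -> not q) -> (q -> r)) is true at 1.
      At 0: Box ((r -> not q) -> (q -> r)) requires (r -> not q) -> (q -> r) at every successor {0, 1, 4, 6}.
        At 0: (r -> not q) -> (q -> r) is true.
        At 1: (r -> not q) -> (q -> r) is true.
        At 4: (r -> not q) -> (q -> r) is true.
        At 6: (r -> not q) -> (q -> r) is true.
      So Box ((r -> not q) -> (q -> r)) is true at 0.
Satisfying worlds: {0, 1, 3, 4, 5, 6}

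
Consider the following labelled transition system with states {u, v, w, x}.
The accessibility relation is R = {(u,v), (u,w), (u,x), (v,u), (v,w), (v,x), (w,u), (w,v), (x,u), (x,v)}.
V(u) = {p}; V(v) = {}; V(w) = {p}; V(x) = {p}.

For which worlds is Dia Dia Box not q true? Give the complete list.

Let φ = Dia Dia Box not q. Evaluate φ at each world:
  u (successors {v, w, x}): φ is true.
  v (successors {u, w, x}): φ is true.
  w (successors {u, v}): φ is true.
  x (successors {u, v}): φ is true.
For instance, at u:
  At u: Dia Dia Box not q requires Dia Box not q at some successor in {v, w, x}.
    Dia Box not q holds at v, so Dia Dia Box not q is true at u.
      At v: Dia Box not q requires Box not q at some successor in {u, w, x}.
        Box not q holds at u, so Dia Box not q is true at v.
Satisfying worlds: {u, v, w, x}

u, v, w, x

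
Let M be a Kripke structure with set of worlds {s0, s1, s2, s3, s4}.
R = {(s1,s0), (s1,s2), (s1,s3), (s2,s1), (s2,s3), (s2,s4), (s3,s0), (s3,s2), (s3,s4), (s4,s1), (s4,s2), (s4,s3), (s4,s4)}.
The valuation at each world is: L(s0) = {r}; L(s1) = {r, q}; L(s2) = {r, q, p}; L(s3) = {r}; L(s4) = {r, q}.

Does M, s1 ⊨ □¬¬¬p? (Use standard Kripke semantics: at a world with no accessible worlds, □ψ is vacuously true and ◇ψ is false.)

Recall that □ψ holds at a world iff ψ holds at every accessible world, and ◇ψ holds iff ψ holds at some accessible world.
At s1: □¬¬¬p requires ¬¬¬p at every successor {s0, s2, s3}.
  ¬¬¬p fails at s2, so □¬¬¬p is false at s1.

No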